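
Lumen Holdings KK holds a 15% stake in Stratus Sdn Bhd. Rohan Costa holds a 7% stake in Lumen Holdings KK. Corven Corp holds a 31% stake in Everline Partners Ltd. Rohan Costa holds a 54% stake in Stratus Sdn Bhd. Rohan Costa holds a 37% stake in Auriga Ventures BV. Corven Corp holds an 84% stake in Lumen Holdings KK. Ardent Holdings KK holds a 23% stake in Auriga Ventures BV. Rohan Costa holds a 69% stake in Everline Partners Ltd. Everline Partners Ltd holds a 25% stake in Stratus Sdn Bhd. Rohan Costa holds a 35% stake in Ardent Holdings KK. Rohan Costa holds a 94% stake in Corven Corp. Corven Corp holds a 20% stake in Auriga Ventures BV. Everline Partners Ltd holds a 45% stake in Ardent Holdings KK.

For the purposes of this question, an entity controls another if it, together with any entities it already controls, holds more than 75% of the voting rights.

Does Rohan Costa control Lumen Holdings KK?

Rohan holds 94% of Corven, so Rohan controls Corven.
Rohan and Corven together hold 7% + 84% = 91% of Lumen, so Rohan controls Lumen.

Yes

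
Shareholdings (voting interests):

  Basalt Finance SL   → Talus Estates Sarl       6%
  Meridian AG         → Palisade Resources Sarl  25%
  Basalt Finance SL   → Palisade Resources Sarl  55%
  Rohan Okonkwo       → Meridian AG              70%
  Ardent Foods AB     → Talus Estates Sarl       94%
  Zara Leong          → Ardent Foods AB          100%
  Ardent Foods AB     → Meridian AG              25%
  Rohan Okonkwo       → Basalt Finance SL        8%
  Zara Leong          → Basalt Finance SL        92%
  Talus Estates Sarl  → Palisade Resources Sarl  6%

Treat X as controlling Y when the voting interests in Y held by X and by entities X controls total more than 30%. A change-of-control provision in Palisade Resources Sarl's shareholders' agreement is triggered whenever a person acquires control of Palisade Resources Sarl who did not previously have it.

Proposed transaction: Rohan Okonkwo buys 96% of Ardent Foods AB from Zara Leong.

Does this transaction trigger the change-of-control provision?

Yes

The purchase adds only to Rohan's holdings (Zara's stake shrinks), so Rohan is the only person who could newly come to control Palisade.
Rohan holds 70% of Meridian, so Rohan controls Meridian.
In Palisade, Rohan's side holds only 25%, not > 30%.
So before the transaction, Rohan does not control Palisade.
After the purchase, Rohan holds 96% of Ardent directly, and Zara's stake falls to 4%.
Rohan holds 96% of Ardent, so Rohan controls Ardent.
Rohan and Ardent together hold 70% + 25% = 95% of Meridian, so Rohan controls Meridian.
Ardent holds 94% of Talus, so Rohan controls Talus.
Meridian and Talus together hold 25% + 6% = 31% of Palisade, so Rohan controls Palisade.
Rohan did not control Palisade before and does after, so the clause is triggered.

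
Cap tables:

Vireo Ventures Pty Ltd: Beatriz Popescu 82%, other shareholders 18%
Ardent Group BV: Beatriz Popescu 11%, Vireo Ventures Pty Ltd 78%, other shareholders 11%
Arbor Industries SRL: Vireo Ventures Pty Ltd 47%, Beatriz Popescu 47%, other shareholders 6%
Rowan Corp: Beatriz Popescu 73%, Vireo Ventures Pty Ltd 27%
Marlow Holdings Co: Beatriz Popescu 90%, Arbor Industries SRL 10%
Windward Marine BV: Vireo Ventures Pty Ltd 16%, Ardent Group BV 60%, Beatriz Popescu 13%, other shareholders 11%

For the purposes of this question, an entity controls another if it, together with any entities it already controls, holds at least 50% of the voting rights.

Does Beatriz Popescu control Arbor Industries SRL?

Yes

Beatriz holds 82% of Vireo, so Beatriz controls Vireo.
Vireo and Beatriz together hold 47% + 47% = 94% of Arbor, so Beatriz controls Arbor.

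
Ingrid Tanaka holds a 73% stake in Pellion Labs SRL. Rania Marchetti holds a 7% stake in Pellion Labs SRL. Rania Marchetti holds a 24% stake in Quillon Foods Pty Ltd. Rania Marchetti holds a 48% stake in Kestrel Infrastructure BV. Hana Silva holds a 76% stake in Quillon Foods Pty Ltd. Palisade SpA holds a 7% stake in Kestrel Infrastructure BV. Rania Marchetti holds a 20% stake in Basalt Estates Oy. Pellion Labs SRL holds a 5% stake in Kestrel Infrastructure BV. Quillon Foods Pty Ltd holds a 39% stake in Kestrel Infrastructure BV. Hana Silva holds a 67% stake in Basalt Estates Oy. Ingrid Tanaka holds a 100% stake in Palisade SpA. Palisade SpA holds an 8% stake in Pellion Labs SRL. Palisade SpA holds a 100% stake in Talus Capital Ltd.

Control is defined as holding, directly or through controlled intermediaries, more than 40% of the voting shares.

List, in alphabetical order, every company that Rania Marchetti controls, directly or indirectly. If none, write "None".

Kestrel Infrastructure BV

Rania holds 48% of Kestrel, so Rania controls Kestrel.
No other company's threshold is met.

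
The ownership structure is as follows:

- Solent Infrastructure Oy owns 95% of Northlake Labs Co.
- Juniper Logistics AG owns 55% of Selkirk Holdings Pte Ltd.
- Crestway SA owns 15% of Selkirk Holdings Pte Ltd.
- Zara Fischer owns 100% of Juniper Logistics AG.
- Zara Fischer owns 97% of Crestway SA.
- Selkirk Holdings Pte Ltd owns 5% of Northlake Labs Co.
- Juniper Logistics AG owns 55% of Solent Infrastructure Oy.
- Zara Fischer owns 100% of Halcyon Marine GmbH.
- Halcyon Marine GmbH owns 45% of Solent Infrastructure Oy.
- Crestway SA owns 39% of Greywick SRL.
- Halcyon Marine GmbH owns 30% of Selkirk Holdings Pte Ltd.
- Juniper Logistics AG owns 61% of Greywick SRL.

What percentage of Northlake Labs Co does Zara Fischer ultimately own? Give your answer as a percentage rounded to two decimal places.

99.98%

Zara reaches Northlake along 5 paths.
Via Halcyon → Selkirk: 100% × 30% × 5% = 1.5%.
Via Juniper → Selkirk: 100% × 55% × 5% = 2.75%.
Via Crestway → Selkirk: 97% × 15% × 5% = 0.7275%.
Via Halcyon → Solent: 100% × 45% × 95% = 42.75%.
Via Juniper → Solent: 100% × 55% × 95% = 52.25%.
Total: 1.5% + 2.75% + 0.7275% + 42.75% + 52.25% = 99.9775%.
Rounded: 99.98%.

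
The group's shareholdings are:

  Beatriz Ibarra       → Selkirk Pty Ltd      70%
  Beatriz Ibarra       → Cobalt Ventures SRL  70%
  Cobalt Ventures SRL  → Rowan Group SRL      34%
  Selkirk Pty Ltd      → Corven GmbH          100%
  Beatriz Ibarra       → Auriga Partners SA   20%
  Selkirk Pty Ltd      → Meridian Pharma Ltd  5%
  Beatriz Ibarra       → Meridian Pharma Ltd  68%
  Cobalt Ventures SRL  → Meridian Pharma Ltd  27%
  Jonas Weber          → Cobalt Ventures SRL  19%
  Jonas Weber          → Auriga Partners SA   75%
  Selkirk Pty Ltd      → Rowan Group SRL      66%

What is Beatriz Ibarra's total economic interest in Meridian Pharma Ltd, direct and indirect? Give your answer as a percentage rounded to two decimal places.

Beatriz reaches Meridian along 3 paths.
Via Cobalt: 70% × 27% = 18.9%.
Direct stake: 68% = 68%.
Via Selkirk: 70% × 5% = 3.5%.
Total: 18.9% + 68% + 3.5% = 90.4%.
Rounded: 90.40%.

90.40%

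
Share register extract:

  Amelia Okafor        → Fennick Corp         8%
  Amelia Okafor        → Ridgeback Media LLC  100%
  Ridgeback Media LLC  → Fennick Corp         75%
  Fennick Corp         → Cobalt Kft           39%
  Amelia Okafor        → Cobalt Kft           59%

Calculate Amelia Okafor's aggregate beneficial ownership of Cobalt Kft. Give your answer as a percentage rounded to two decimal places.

Amelia reaches Cobalt along 3 paths.
Via Fennick: 8% × 39% = 3.12%.
Via Ridgeback → Fennick: 100% × 75% × 39% = 29.25%.
Direct stake: 59% = 59%.
Total: 3.12% + 29.25% + 59% = 91.37%.

91.37%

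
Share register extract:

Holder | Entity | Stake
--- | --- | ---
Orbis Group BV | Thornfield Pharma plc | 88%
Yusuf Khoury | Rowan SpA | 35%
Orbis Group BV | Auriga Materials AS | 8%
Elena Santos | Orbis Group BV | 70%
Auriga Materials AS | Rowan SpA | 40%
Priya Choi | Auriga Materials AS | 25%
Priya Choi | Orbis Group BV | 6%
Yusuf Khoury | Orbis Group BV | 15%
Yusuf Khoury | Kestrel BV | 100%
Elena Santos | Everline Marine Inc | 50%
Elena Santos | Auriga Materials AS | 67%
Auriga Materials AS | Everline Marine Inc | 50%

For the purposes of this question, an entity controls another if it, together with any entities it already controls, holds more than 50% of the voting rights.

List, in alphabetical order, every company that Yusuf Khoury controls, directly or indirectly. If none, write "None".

Yusuf holds 100% of Kestrel, so Yusuf controls Kestrel.
No other company's threshold is met.

Kestrel BV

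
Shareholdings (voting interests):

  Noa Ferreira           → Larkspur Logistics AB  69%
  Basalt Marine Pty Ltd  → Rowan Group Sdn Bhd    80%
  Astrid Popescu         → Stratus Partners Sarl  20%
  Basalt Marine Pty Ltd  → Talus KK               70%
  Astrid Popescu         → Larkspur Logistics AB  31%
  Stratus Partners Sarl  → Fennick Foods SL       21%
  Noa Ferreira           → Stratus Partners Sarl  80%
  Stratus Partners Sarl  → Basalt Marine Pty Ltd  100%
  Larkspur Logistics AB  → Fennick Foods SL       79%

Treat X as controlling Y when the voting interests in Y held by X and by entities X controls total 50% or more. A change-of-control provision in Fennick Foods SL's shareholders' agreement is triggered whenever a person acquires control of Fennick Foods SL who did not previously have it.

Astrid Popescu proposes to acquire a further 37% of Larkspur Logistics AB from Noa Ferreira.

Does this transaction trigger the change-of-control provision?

The purchase adds only to Astrid's holdings (Noa's stake shrinks), so Astrid is the only person who could newly come to control Fennick.
Astrid's largest direct stake is 31% in Larkspur, which does not meet the threshold, so Astrid controls no company.
Neither Astrid nor any entity Astrid controls holds any voting interest in Fennick.
So before the transaction, Astrid does not control Fennick.
After the purchase, Astrid's direct stake in Larkspur rises to 31% + 37% = 68%, and Noa's stake falls to 32%.
Astrid holds 68% of Larkspur, so Astrid controls Larkspur.
Larkspur holds 79% of Fennick, so Astrid controls Fennick.
Astrid did not control Fennick before and does after, so the clause is triggered.

Yes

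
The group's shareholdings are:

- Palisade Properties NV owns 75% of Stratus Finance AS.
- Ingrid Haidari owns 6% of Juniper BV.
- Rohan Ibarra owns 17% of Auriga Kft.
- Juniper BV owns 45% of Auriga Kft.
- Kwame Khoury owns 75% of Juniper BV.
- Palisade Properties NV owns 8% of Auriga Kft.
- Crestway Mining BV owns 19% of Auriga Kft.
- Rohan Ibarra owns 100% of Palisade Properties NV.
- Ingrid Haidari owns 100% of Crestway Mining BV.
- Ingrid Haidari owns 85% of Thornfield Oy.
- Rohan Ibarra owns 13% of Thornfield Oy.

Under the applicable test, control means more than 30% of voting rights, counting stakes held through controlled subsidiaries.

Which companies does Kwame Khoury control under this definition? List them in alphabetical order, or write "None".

Auriga Kft, Juniper BV

Kwame holds 75% of Juniper, so Kwame controls Juniper.
Juniper holds 45% of Auriga, so Kwame controls Auriga.
No other company's threshold is met.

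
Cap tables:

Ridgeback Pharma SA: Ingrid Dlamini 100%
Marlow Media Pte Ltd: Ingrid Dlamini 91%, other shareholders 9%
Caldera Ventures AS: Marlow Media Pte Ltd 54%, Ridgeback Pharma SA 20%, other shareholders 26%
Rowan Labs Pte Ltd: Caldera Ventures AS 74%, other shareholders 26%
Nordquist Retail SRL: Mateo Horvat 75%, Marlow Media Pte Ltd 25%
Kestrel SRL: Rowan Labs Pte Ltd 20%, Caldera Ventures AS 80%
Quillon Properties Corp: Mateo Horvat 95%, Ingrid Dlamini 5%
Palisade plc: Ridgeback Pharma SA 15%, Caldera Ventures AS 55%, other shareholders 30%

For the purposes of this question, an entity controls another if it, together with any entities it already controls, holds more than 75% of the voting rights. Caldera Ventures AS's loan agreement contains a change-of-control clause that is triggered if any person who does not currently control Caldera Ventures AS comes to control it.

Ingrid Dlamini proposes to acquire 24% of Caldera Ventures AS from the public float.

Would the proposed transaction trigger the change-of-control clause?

Yes

The purchase changes only Ingrid's holdings, so Ingrid is the only person who could newly come to control Caldera.
Ingrid holds 100% of Ridgeback, so Ingrid controls Ridgeback.
Ingrid holds 91% of Marlow, so Ingrid controls Marlow.
In Caldera, Ingrid's side holds only 54% + 20% = 74%, not > 75%.
So before the transaction, Ingrid does not control Caldera.
After the purchase, Ingrid holds 24% of Caldera directly.
Marlow and Ridgeback and Ingrid together hold 54% + 20% + 24% = 98% of Caldera, so Ingrid controls Caldera.
Ingrid did not control Caldera before and does after, so the clause is triggered.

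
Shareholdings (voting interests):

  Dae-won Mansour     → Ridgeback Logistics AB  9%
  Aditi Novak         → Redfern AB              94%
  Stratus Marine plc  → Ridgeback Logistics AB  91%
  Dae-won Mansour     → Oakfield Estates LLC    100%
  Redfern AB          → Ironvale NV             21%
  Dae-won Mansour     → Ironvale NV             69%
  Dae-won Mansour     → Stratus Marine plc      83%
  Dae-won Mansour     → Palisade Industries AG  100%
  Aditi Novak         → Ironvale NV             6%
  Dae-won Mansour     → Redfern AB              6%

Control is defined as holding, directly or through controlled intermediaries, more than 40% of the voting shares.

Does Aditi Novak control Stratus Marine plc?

No

Aditi holds 94% of Redfern, so Aditi controls Redfern.
Neither Aditi nor any entity Aditi controls holds any voting interest in Stratus.
So Aditi does not control Stratus.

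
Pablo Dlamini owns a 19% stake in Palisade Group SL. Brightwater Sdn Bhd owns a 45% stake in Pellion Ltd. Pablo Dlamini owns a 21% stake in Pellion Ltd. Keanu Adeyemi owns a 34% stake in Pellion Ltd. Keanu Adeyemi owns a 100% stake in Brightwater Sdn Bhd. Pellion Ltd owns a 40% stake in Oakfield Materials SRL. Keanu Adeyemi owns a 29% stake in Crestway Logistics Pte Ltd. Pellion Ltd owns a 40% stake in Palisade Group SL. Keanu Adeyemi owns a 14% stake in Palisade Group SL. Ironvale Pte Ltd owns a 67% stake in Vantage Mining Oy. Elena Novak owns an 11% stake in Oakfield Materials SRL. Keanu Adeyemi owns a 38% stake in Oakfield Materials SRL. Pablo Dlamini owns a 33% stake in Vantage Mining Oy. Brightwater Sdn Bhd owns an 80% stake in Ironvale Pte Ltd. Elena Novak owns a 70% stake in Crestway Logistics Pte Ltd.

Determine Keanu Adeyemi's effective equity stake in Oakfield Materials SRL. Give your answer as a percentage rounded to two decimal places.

69.60%

Keanu reaches Oakfield along 3 paths.
Direct stake: 38% = 38%.
Via Brightwater → Pellion: 100% × 45% × 40% = 18%.
Via Pellion: 34% × 40% = 13.6%.
Total: 38% + 18% + 13.6% = 69.6%.
Rounded: 69.60%.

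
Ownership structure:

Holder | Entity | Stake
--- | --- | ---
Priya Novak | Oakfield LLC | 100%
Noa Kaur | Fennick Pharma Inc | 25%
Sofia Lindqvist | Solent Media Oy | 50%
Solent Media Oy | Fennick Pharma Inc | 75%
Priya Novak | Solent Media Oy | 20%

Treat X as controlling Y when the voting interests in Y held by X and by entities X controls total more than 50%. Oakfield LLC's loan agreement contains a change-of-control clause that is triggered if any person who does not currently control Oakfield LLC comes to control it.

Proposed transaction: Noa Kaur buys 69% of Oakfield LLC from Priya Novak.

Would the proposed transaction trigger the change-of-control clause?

Yes

The purchase adds only to Noa's holdings (Priya's stake shrinks), so Noa is the only person who could newly come to control Oakfield.
Noa's largest direct stake is 25% in Fennick, which does not meet the threshold, so Noa controls no company.
Neither Noa nor any entity Noa controls holds any voting interest in Oakfield.
So before the transaction, Noa does not control Oakfield.
After the purchase, Noa holds 69% of Oakfield directly, and Priya's stake falls to 31%.
Noa holds 69% of Oakfield, so Noa controls Oakfield.
Noa did not control Oakfield before and does after, so the clause is triggered.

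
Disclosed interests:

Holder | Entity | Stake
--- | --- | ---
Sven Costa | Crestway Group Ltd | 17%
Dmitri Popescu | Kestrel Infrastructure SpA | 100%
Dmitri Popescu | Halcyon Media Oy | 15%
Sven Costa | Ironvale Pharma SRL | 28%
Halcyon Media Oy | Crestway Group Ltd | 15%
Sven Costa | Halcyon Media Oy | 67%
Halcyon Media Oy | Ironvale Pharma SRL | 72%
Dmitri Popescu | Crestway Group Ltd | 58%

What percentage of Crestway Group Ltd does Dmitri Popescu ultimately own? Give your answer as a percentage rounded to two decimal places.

Dmitri reaches Crestway along 2 paths.
Via Halcyon: 15% × 15% = 2.25%.
Direct stake: 58% = 58%.
Total: 2.25% + 58% = 60.25%.

60.25%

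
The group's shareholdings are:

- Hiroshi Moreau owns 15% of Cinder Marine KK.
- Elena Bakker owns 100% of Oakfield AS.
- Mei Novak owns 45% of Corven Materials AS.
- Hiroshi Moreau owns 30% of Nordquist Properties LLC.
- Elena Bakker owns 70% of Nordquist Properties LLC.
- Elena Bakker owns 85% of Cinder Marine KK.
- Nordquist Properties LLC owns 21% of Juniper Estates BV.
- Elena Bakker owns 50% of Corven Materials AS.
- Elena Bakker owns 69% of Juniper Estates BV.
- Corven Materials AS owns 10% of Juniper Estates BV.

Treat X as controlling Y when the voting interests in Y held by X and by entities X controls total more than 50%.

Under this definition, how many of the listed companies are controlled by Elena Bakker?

4

Elena holds 85% of Cinder, so Elena controls Cinder.
Elena holds 70% of Nordquist, so Elena controls Nordquist.
Elena holds 100% of Oakfield, so Elena controls Oakfield.
Elena and Nordquist together hold 69% + 21% = 90% of Juniper, so Elena controls Juniper.
No other company's threshold is met.
Elena controls 4 companies.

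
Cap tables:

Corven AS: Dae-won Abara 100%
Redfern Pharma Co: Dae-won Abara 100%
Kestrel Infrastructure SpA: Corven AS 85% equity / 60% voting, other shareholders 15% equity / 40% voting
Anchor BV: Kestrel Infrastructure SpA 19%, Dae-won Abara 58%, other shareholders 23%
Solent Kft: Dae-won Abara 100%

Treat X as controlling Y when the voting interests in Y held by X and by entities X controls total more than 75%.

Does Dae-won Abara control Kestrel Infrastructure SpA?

No

Dae-won holds 100% of Corven, so Dae-won controls Corven.
Dae-won holds 100% of Redfern, so Dae-won controls Redfern.
Dae-won holds 100% of Solent, so Dae-won controls Solent.
In Kestrel, Dae-won's side holds only 60%, not > 75%.
So Dae-won does not control Kestrel.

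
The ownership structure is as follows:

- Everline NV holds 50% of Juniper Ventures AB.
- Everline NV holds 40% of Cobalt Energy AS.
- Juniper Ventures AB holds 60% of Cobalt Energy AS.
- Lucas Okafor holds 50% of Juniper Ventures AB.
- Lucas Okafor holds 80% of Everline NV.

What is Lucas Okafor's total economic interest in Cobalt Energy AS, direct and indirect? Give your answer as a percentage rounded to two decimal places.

Lucas reaches Cobalt along 3 paths.
Via Everline → Juniper: 80% × 50% × 60% = 24%.
Via Juniper: 50% × 60% = 30%.
Via Everline: 80% × 40% = 32%.
Total: 24% + 30% + 32% = 86%.
Rounded: 86.00%.

86.00%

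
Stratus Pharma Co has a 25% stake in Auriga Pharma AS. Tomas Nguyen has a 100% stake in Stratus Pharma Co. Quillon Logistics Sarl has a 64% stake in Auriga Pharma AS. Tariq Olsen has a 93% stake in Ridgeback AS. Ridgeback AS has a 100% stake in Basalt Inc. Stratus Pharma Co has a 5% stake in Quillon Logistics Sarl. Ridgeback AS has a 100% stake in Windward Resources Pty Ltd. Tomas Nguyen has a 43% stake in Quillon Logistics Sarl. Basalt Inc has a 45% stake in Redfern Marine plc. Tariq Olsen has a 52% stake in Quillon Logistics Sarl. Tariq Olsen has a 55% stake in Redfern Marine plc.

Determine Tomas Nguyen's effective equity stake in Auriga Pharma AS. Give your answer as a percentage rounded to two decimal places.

55.72%

Tomas reaches Auriga along 3 paths.
Via Stratus: 100% × 25% = 25%.
Via Quillon: 43% × 64% = 27.52%.
Via Stratus → Quillon: 100% × 5% × 64% = 3.2%.
Total: 25% + 27.52% + 3.2% = 55.72%.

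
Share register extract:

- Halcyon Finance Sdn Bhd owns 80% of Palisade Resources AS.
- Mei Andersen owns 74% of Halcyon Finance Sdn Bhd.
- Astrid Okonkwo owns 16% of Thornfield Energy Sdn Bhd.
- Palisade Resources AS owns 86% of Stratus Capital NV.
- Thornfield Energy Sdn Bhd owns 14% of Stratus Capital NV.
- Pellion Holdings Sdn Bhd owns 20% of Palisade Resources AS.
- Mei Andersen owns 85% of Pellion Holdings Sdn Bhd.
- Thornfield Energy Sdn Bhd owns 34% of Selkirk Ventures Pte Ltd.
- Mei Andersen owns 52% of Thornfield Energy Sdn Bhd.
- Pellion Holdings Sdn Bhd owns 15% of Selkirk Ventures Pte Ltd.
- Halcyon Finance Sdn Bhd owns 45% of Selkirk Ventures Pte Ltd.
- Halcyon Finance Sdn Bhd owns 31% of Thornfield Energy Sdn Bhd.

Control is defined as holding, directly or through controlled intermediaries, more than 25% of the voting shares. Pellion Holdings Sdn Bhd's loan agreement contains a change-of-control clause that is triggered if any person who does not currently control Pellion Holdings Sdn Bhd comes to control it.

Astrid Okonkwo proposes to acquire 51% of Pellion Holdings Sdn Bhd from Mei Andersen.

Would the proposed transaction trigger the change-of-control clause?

The purchase adds only to Astrid's holdings (Mei's stake shrinks), so Astrid is the only person who could newly come to control Pellion.
Astrid's largest direct stake is 16% in Thornfield, which does not meet the threshold, so Astrid controls no company.
Neither Astrid nor any entity Astrid controls holds any voting interest in Pellion.
So before the transaction, Astrid does not control Pellion.
After the purchase, Astrid holds 51% of Pellion directly, and Mei's stake falls to 34%.
Astrid holds 51% of Pellion, so Astrid controls Pellion.
Astrid did not control Pellion before and does after, so the clause is triggered.

Yes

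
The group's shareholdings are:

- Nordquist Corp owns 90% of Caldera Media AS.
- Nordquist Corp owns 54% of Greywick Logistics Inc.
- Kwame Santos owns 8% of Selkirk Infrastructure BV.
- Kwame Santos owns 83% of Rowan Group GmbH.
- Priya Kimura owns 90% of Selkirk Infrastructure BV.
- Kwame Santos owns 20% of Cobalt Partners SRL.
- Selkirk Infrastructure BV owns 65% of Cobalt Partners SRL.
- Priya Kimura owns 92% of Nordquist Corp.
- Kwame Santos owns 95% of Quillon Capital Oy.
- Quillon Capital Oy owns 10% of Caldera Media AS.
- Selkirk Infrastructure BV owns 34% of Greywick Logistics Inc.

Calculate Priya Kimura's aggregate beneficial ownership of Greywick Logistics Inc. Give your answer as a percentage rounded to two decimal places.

Priya reaches Greywick along 2 paths.
Via Nordquist: 92% × 54% = 49.68%.
Via Selkirk: 90% × 34% = 30.6%.
Total: 49.68% + 30.6% = 80.28%.

80.28%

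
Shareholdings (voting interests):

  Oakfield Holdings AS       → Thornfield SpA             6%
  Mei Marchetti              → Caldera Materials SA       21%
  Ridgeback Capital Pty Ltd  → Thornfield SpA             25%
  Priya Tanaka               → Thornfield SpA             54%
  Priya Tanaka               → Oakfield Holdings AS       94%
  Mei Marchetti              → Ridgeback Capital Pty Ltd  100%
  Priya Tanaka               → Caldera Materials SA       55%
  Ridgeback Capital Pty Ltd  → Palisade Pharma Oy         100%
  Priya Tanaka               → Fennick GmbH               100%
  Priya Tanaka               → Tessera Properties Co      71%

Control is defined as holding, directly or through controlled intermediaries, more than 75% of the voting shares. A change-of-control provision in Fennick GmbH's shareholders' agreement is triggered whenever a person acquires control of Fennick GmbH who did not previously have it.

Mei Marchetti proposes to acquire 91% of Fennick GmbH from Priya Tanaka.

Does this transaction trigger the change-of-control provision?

The purchase adds only to Mei's holdings (Priya's stake shrinks), so Mei is the only person who could newly come to control Fennick.
Mei holds 100% of Ridgeback, so Mei controls Ridgeback.
Ridgeback holds 100% of Palisade, so Mei controls Palisade.
Neither Mei nor any entity Mei controls holds any voting interest in Fennick.
So before the transaction, Mei does not control Fennick.
After the purchase, Mei holds 91% of Fennick directly, and Priya's stake falls to 9%.
Mei holds 91% of Fennick, so Mei controls Fennick.
Mei did not control Fennick before and does after, so the clause is triggered.

Yes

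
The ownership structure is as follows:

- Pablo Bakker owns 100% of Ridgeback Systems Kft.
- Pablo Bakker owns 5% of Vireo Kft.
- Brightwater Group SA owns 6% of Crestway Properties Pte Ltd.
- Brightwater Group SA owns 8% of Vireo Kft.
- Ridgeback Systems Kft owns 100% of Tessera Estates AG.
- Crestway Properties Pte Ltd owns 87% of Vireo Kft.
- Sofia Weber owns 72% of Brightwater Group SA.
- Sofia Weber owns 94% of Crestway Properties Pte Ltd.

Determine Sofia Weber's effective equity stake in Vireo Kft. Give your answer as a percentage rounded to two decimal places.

91.30%

Sofia reaches Vireo along 3 paths.
Via Brightwater: 72% × 8% = 5.76%.
Via Crestway: 94% × 87% = 81.78%.
Via Brightwater → Crestway: 72% × 6% × 87% = 3.7584%.
Total: 5.76% + 81.78% + 3.7584% = 91.2984%.
Rounded: 91.30%.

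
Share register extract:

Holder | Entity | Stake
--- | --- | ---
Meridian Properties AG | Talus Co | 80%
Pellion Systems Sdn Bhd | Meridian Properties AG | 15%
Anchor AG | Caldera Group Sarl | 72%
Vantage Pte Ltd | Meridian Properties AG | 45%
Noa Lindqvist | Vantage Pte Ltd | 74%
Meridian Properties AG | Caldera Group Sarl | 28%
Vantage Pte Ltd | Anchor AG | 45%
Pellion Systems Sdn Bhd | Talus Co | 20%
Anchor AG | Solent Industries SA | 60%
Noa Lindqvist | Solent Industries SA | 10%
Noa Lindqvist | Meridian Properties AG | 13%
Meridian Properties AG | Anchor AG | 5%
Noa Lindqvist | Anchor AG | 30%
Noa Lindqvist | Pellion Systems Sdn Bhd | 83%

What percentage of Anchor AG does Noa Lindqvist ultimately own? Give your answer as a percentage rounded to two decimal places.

Noa reaches Anchor along 5 paths.
Via Vantage: 74% × 45% = 33.3%.
Via Meridian: 13% × 5% = 0.65%.
Via Pellion → Meridian: 83% × 15% × 5% = 0.6225%.
Via Vantage → Meridian: 74% × 45% × 5% = 1.665%.
Direct stake: 30% = 30%.
Total: 33.3% + 0.65% + 0.6225% + 1.665% + 30% = 66.2375%.
Rounded: 66.24%.

66.24%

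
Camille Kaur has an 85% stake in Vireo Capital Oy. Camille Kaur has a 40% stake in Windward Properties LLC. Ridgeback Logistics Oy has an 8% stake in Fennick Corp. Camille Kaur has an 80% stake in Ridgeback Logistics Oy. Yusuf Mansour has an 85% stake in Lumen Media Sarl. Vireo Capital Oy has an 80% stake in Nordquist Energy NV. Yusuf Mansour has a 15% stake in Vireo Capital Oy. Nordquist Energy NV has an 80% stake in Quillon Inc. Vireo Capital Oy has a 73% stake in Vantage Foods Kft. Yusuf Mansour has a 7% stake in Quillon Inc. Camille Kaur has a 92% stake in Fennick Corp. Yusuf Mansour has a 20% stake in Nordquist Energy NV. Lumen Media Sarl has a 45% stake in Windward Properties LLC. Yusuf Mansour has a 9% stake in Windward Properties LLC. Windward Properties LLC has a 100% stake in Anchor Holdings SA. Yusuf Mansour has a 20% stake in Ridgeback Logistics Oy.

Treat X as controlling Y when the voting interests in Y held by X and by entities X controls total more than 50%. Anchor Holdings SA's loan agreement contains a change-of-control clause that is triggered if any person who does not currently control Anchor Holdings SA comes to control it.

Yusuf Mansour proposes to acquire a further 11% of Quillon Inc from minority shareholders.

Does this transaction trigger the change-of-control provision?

The purchase changes only Yusuf's holdings, so Yusuf is the only person who could newly come to control Anchor.
Yusuf holds 85% of Lumen, so Yusuf controls Lumen.
Lumen and Yusuf together hold 45% + 9% = 54% of Windward, so Yusuf controls Windward.
Windward holds 100% of Anchor, so Yusuf controls Anchor.
So Yusuf already controls Anchor before the transaction.
After the purchase, Yusuf's direct stake in Quillon rises to 7% + 11% = 18%.
Yusuf controlled Anchor already, so this is not a new person acquiring control; every other person's position is unchanged or reduced.
No new person acquires control, so the clause is not triggered.

No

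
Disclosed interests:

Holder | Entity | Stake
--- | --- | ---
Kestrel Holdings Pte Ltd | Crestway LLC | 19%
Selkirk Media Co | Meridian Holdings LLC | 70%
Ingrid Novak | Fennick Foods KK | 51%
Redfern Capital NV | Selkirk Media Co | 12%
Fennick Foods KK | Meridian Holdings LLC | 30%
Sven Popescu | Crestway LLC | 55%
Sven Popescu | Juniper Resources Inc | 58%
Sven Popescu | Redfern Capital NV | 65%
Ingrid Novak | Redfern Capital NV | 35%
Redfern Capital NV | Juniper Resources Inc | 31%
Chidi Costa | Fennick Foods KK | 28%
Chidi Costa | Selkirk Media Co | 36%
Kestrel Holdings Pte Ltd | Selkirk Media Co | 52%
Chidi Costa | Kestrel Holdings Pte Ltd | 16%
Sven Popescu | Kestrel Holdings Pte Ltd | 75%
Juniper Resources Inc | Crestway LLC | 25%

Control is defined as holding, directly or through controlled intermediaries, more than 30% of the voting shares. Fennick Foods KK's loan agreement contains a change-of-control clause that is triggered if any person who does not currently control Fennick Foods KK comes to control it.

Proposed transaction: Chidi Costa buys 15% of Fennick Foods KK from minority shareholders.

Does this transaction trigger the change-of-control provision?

The purchase changes only Chidi's holdings, so Chidi is the only person who could newly come to control Fennick.
Chidi holds 36% of Selkirk, so Chidi controls Selkirk.
Selkirk holds 70% of Meridian, so Chidi controls Meridian.
In Fennick, Chidi's side holds only 28%, not > 30%.
So before the transaction, Chidi does not control Fennick.
After the purchase, Chidi's direct stake in Fennick rises to 28% + 15% = 43%.
Chidi holds 43% of Fennick, so Chidi controls Fennick.
Chidi did not control Fennick before and does after, so the clause is triggered.

Yes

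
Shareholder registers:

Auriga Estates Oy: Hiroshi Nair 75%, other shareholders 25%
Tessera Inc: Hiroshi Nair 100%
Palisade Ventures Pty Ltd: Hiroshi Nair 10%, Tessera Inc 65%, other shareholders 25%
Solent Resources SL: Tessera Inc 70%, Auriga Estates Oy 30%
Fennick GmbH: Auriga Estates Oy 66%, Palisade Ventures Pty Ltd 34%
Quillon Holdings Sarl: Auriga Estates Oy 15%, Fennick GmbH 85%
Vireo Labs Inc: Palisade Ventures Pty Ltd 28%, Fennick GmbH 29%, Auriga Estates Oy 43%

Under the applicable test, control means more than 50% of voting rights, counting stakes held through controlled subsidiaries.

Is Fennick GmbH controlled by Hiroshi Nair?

Hiroshi holds 75% of Auriga, so Hiroshi controls Auriga.
Hiroshi holds 100% of Tessera, so Hiroshi controls Tessera.
Hiroshi and Tessera together hold 10% + 65% = 75% of Palisade, so Hiroshi controls Palisade.
Auriga and Palisade together hold 66% + 34% = 100% of Fennick, so Hiroshi controls Fennick.

Yes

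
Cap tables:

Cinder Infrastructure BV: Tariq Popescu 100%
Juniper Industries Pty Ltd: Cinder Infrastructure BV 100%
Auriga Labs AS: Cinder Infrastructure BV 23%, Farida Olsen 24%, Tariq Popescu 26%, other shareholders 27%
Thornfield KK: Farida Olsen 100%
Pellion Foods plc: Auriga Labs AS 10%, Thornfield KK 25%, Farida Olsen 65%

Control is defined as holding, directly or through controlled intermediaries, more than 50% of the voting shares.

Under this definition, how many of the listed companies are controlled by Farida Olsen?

2

Farida holds 100% of Thornfield, so Farida controls Thornfield.
Thornfield and Farida together hold 25% + 65% = 90% of Pellion, so Farida controls Pellion.
No other company's threshold is met.
Farida controls 2 companies.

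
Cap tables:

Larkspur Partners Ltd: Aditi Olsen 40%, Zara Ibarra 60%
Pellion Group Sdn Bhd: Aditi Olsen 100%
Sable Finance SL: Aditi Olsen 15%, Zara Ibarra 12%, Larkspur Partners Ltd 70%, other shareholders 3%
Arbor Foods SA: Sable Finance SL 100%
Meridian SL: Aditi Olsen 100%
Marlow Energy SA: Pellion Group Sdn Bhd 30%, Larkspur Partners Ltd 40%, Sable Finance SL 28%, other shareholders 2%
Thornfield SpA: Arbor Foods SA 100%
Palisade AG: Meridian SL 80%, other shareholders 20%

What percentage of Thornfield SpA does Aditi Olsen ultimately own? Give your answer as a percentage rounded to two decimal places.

Aditi reaches Thornfield along 2 paths.
Via Sable → Arbor: 15% × 100% × 100% = 15%.
Via Larkspur → Sable → Arbor: 40% × 70% × 100% × 100% = 28%.
Total: 15% + 28% = 43%.
Rounded: 43.00%.

43.00%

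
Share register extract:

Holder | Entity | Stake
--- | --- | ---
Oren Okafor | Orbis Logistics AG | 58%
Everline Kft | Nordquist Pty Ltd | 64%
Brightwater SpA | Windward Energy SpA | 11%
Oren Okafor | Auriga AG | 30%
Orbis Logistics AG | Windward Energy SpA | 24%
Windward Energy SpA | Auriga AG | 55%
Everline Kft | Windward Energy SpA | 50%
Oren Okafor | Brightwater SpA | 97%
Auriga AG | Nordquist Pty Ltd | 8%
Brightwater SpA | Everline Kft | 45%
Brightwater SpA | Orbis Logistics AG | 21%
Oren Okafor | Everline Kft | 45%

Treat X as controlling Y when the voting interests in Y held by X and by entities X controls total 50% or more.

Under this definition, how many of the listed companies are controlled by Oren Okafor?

6

Oren holds 97% of Brightwater, so Oren controls Brightwater.
Oren and Brightwater together hold 45% + 45% = 90% of Everline, so Oren controls Everline.
Oren and Brightwater together hold 58% + 21% = 79% of Orbis, so Oren controls Orbis.
Brightwater and Everline and Orbis together hold 11% + 50% + 24% = 85% of Windward, so Oren controls Windward.
Windward and Oren together hold 55% + 30% = 85% of Auriga, so Oren controls Auriga.
Auriga and Everline together hold 8% + 64% = 72% of Nordquist, so Oren controls Nordquist.
Oren controls 6 companies.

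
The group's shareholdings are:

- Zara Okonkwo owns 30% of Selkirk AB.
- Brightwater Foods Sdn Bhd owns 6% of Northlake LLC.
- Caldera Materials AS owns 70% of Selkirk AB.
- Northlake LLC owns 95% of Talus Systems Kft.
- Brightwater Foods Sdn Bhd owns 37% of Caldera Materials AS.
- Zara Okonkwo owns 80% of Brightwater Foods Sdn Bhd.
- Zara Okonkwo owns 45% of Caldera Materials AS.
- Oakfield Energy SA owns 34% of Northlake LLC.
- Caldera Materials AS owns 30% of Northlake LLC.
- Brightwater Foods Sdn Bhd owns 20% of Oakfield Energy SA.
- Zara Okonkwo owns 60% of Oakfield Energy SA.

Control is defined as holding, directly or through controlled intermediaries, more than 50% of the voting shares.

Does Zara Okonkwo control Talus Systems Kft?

Zara holds 80% of Brightwater, so Zara controls Brightwater.
Brightwater and Zara together hold 37% + 45% = 82% of Caldera, so Zara controls Caldera.
Brightwater and Zara together hold 20% + 60% = 80% of Oakfield, so Zara controls Oakfield.
Caldera and Brightwater and Oakfield together hold 30% + 6% + 34% = 70% of Northlake, so Zara controls Northlake.
Northlake holds 95% of Talus, so Zara controls Talus.

Yes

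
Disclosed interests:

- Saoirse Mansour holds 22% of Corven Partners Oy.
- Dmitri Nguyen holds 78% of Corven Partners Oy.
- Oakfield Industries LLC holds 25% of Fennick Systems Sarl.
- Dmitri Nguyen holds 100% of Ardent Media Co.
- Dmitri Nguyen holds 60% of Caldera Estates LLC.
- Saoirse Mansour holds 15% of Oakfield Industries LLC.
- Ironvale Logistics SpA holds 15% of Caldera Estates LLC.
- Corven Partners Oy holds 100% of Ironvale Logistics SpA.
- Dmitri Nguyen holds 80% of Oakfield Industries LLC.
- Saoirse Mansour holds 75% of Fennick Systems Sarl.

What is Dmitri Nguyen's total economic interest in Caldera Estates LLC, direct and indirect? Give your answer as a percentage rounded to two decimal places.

71.70%

Dmitri reaches Caldera along 2 paths.
Via Corven → Ironvale: 78% × 100% × 15% = 11.7%.
Direct stake: 60% = 60%.
Total: 11.7% + 60% = 71.7%.
Rounded: 71.70%.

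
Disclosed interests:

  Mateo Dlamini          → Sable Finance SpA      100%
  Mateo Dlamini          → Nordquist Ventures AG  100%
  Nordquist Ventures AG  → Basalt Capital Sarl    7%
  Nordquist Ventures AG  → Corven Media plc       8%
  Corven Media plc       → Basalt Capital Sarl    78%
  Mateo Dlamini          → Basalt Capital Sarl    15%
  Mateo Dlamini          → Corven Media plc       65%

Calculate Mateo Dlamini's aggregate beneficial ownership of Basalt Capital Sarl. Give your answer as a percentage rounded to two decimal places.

Mateo reaches Basalt along 4 paths.
Direct stake: 15% = 15%.
Via Nordquist: 100% × 7% = 7%.
Via Nordquist → Corven: 100% × 8% × 78% = 6.24%.
Via Corven: 65% × 78% = 50.7%.
Total: 15% + 7% + 6.24% + 50.7% = 78.94%.

78.94%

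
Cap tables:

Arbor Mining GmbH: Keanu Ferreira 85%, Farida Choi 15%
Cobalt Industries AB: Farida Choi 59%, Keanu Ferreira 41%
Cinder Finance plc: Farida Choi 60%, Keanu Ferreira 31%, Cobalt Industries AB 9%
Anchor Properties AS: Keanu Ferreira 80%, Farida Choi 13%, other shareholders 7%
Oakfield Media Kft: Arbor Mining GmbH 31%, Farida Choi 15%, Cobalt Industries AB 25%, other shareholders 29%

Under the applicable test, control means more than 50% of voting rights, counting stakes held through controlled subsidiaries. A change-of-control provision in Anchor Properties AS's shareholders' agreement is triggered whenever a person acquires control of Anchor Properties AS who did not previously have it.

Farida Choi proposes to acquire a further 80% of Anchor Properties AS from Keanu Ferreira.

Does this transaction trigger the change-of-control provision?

The purchase adds only to Farida's holdings (Keanu's stake shrinks), so Farida is the only person who could newly come to control Anchor.
Farida holds 59% of Cobalt, so Farida controls Cobalt.
Farida and Cobalt together hold 60% + 9% = 69% of Cinder, so Farida controls Cinder.
In Anchor, Farida's side holds only 13%, not > 50%.
So before the transaction, Farida does not control Anchor.
After the purchase, Farida's direct stake in Anchor rises to 13% + 80% = 93%, and Keanu's stake falls to 0%.
Farida holds 93% of Anchor, so Farida controls Anchor.
Farida did not control Anchor before and does after, so the clause is triggered.

Yes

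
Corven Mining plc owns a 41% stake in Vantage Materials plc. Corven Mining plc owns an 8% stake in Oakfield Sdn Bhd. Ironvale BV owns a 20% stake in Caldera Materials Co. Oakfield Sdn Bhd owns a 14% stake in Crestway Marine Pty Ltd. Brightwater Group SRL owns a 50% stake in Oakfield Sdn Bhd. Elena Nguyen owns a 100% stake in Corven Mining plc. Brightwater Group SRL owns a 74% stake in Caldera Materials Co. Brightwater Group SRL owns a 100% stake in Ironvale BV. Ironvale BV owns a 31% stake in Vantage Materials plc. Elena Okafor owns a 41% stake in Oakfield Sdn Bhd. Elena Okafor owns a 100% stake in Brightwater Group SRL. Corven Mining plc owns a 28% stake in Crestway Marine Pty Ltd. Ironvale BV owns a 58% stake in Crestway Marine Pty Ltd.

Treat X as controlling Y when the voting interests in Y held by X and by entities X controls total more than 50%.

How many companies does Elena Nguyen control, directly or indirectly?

Elena Nguyen holds 100% of Corven, so Elena Nguyen controls Corven.
No other company's threshold is met.
Elena Nguyen controls 1 company.

1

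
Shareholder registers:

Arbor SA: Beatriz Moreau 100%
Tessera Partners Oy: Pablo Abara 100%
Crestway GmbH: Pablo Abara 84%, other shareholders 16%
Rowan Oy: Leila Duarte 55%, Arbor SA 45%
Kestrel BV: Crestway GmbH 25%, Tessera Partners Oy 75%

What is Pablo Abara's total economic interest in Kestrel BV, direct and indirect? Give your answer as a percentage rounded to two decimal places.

96.00%

Pablo reaches Kestrel along 2 paths.
Via Crestway: 84% × 25% = 21%.
Via Tessera: 100% × 75% = 75%.
Total: 21% + 75% = 96%.
Rounded: 96.00%.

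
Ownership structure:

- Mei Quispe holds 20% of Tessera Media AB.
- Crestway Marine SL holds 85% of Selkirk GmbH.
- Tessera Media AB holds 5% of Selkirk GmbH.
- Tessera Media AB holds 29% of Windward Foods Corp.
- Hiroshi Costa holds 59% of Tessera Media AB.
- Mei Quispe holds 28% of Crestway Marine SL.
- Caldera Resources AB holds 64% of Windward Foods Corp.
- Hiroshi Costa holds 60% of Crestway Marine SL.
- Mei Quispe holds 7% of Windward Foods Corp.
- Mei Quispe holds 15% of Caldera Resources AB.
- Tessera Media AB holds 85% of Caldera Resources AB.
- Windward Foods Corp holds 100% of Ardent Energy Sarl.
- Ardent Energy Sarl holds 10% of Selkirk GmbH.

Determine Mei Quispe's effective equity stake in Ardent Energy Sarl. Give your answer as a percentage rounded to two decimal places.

33.28%

Mei reaches Ardent along 4 paths.
Via Tessera → Caldera → Windward: 20% × 85% × 64% × 100% = 10.88%.
Via Caldera → Windward: 15% × 64% × 100% = 9.6%.
Via Tessera → Windward: 20% × 29% × 100% = 5.8%.
Via Windward: 7% × 100% = 7%.
Total: 10.88% + 9.6% + 5.8% + 7% = 33.28%.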